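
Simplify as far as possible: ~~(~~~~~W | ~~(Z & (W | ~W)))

~~(~~~~~W | ~~(Z & (W | ~W)))
= ~~(~~~W | ~~(Z & (W | ~W)))
= ~~(~~~W | ~~Z)
= ~(~~W & ~Z)
= ~W | Z

~W | Z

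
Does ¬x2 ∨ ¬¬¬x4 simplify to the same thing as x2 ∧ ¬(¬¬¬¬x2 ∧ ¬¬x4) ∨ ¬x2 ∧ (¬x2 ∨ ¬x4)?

Yes

E1: ¬x2 ∨ ¬¬¬x4
    = ¬x2 ∨ ¬x4
E2: x2 ∧ ¬(¬¬¬¬x2 ∧ ¬¬x4) ∨ ¬x2 ∧ (¬x2 ∨ ¬x4)
    = x2 ∧ ¬(¬¬x2 ∧ ¬¬x4) ∨ ¬x2 ∧ (¬x2 ∨ ¬x4)
    = x2 ∧ (¬x2 ∨ ¬x4) ∨ ¬x2 ∧ (¬x2 ∨ ¬x4)
    = ¬x2 ∨ ¬x4
Both reduce to ¬x2 ∨ ¬x4, so they are equivalent.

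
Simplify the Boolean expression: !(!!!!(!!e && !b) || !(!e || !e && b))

!e

!(!!!!(!!e && !b) || !(!e || !e && b))
= !(!!!(!e || b) || !(!e || !e && b))   (De Morgan)
= !(!!!(!e || b) || !!e)   (absorption)
= !!(!e || b) && !e   (De Morgan)
= (!e || b) && !e   (double negation)
= !e   (absorption)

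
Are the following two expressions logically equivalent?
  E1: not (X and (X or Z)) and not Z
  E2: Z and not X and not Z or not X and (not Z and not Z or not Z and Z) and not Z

E1: not (X and (X or Z)) and not Z
    = not X and not Z   [absorption]
E2: Z and not X and not Z or not X and (not Z and not Z or not Z and Z) and not Z
    = Z and not X and not Z or not X and not Z and not Z   [distribution]
    = not X and not Z   [distribution]
Both reduce to not X and not Z, so they are equivalent.

Yes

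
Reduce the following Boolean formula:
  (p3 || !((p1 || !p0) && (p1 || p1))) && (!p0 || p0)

(p3 || !((p1 || !p0) && (p1 || p1))) && (!p0 || p0)
= (p3 || !((p1 || !p0) && p1)) && (!p0 || p0)   — idempotence
= p3 || !((p1 || !p0) && p1)   — complement / identity
= p3 || !p1   — absorption

p3 || !p1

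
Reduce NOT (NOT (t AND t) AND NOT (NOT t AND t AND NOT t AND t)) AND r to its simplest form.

t AND r

NOT (NOT (t AND t) AND NOT (NOT t AND t AND NOT t AND t)) AND r
= NOT (NOT (t AND t) AND NOT (NOT t AND t)) AND r   (idempotence)
= (t AND t OR NOT t AND t) AND r   (De Morgan)
= t AND r   (distribution)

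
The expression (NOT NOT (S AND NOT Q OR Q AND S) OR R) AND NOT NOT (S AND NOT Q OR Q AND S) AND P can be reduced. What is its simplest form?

S AND P

(NOT NOT (S AND NOT Q OR Q AND S) OR R) AND NOT NOT (S AND NOT Q OR Q AND S) AND P
= NOT NOT (S AND NOT Q OR Q AND S) AND P   — absorption
= NOT NOT S AND P   — distribution
= S AND P   — double negation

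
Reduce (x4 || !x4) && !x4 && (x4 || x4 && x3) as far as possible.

(x4 || !x4) && !x4 && (x4 || x4 && x3)
= !x4 && (x4 || x4 && x3)   [complement / identity]
= !x4 && x4   [absorption]
= false   [complement]

false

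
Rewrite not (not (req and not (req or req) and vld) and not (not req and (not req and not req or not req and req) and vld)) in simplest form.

not (not (req and not (req or req) and vld) and not (not req and (not req and not req or not req and req) and vld))
= req and not (req or req) and vld or not req and (not req and not req or not req and req) and vld   (De Morgan)
= (req and not (req or req) or not req and (not req and not req or not req and req)) and vld   (distribution)
= (req and not (req or req) or not req and not req) and vld   (distribution)
= (req and not req or not req and not req) and vld   (idempotence)
= not req and vld   (distribution)

not req and vld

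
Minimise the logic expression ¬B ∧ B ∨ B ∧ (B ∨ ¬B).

¬B ∧ B ∨ B ∧ (B ∨ ¬B)
= ¬B ∧ B ∨ B   (complement / identity)
= B   (complement / identity)

B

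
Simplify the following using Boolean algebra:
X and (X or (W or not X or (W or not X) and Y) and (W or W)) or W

X and (X or (W or not X or (W or not X) and Y) and (W or W)) or W
= X and (X or (W or not X) and (W or W)) or W
= X and (X or (W or not X) and W) or W
= X and (X or W) or W
= X or W

X or W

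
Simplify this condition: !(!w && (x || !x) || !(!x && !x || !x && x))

!(!w && (x || !x) || !(!x && !x || !x && x))
= !(!w || !(!x && !x || !x && x))   — complement / identity
= !(!w || !!x)   — distribution
= w && !x   — De Morgan

w && !x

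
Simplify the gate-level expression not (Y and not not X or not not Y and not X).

not Y

not (Y and not not X or not not Y and not X)
= not (Y and X or not not Y and not X)   (double negation)
= not (Y and X or Y and not X)   (double negation)
= not Y   (distribution)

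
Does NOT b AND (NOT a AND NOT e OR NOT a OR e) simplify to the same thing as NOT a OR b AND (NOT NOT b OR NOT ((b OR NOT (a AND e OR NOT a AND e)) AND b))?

No

E1: NOT b AND (NOT a AND NOT e OR NOT a OR e)
    = NOT b AND (NOT a OR e)   — absorption
E2: NOT a OR b AND (NOT NOT b OR NOT ((b OR NOT (a AND e OR NOT a AND e)) AND b))
    = NOT a OR b AND (b OR NOT ((b OR NOT (a AND e OR NOT a AND e)) AND b))   — double negation
    = NOT a OR b AND (b OR NOT ((b OR NOT e) AND b))   — distribution
    = NOT a OR b AND (b OR NOT b)   — absorption
    = NOT a OR b   — complement / identity
These differ: at a=1, b=1, e=0, E1 = 0 but E2 = 1.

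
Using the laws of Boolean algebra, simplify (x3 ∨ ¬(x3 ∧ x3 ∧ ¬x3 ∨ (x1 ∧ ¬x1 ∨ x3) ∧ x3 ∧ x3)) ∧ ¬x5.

(x3 ∨ ¬(x3 ∧ x3 ∧ ¬x3 ∨ (x1 ∧ ¬x1 ∨ x3) ∧ x3 ∧ x3)) ∧ ¬x5
= (x3 ∨ ¬(x3 ∧ x3 ∧ ¬x3 ∨ x3 ∧ x3 ∧ x3)) ∧ ¬x5   [complement / identity]
= (x3 ∨ ¬(x3 ∧ x3 ∧ (¬x3 ∨ x3))) ∧ ¬x5   [distribution]
= (x3 ∨ ¬(x3 ∧ x3)) ∧ ¬x5   [complement / identity]
= (x3 ∨ ¬x3) ∧ ¬x5   [idempotence]
= ¬x5   [complement / identity]

¬x5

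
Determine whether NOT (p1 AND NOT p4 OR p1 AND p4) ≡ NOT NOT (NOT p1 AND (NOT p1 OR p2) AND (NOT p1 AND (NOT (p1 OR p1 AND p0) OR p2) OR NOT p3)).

Yes

E1: NOT (p1 AND NOT p4 OR p1 AND p4)
    = NOT p1   [distribution]
E2: NOT NOT (NOT p1 AND (NOT p1 OR p2) AND (NOT p1 AND (NOT (p1 OR p1 AND p0) OR p2) OR NOT p3))
    = NOT NOT (NOT p1 AND (NOT p1 OR p2) AND (NOT p1 AND (NOT p1 OR p2) OR NOT p3))   [absorption]
    = NOT NOT (NOT p1 AND (NOT p1 OR p2))   [absorption]
    = NOT NOT NOT p1   [absorption]
    = NOT p1   [double negation]
Both reduce to NOT p1, so they are equivalent.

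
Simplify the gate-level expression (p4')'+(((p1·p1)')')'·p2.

(p4')'+(((p1·p1)')')'·p2
= (p4')'+((p1')')'·p2
= (p4')'+p1'·p2
= p4+p1'·p2

p4+p1'·p2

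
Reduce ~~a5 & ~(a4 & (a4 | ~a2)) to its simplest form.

~~a5 & ~(a4 & (a4 | ~a2))
= a5 & ~(a4 & (a4 | ~a2))   — double negation
= a5 & ~a4   — absorption

a5 & ~a4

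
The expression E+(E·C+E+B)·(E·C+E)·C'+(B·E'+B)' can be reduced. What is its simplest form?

E+B'

E+(E·C+E+B)·(E·C+E)·C'+(B·E'+B)'
= E+(E·C+E)·C'+(B·E'+B)'   [absorption]
= E+(E·C+E)·C'+B'   [absorption]
= E+E·C'+B'   [absorption]
= E+B'   [absorption]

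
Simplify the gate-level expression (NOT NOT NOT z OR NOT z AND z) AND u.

(NOT NOT NOT z OR NOT z AND z) AND u
= (NOT z OR NOT z AND z) AND u
= NOT z AND u

NOT z AND u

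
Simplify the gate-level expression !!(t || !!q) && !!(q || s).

t && s || q

!!(t || !!q) && !!(q || s)
= !!(t || !!q) && (q || s)
= !!(t || q) && (q || s)
= (t || q) && (q || s)
= t && s || q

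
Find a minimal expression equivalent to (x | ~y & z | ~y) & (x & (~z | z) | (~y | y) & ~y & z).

(x | ~y & z | ~y) & (x & (~z | z) | (~y | y) & ~y & z)
= (x | ~y & z | ~y) & (x & (~z | z) | ~y & z)   [complement / identity]
= (x | ~y & z | ~y) & (x | ~y & z)   [complement / identity]
= x | ~y & z   [absorption]

x | ~y & z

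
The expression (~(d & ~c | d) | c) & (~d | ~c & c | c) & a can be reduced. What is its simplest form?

(~d | c) & a

(~(d & ~c | d) | c) & (~d | ~c & c | c) & a
= (~d | c) & (~d | ~c & c | c) & a   — absorption
= (~d | c) & (~d | c) & a   — complement / identity
= (~d | c) & a   — idempotence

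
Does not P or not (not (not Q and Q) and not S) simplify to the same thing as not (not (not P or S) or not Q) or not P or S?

E1: not P or not (not (not Q and Q) and not S)
    = not P or not Q and Q or S   (De Morgan)
    = not P or S   (complement / identity)
E2: not (not (not P or S) or not Q) or not P or S
    = (not P or S) and Q or not P or S   (De Morgan)
    = not P or S   (absorption)
Both reduce to not P or S, so they are equivalent.

Yes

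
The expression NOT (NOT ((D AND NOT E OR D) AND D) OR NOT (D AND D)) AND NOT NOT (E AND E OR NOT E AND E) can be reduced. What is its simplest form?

D AND E

NOT (NOT ((D AND NOT E OR D) AND D) OR NOT (D AND D)) AND NOT NOT (E AND E OR NOT E AND E)
= NOT (NOT ((D AND NOT E OR D) AND D) OR NOT (D AND D)) AND NOT NOT E   — distribution
= (D AND NOT E OR D) AND D AND D AND D AND NOT NOT E   — De Morgan
= D AND D AND D AND D AND NOT NOT E   — absorption
= D AND D AND NOT NOT E   — idempotence
= D AND D AND E   — double negation
= D AND E   — idempotence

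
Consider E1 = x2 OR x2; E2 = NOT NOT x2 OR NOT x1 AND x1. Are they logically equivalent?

Yes

E1: x2 OR x2
    = x2
E2: NOT NOT x2 OR NOT x1 AND x1
    = NOT NOT x2
    = x2
Both reduce to x2, so they are equivalent.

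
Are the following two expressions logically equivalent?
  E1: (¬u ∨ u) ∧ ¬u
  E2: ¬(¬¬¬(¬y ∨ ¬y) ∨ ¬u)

No

E1: (¬u ∨ u) ∧ ¬u
    = ¬u   (complement / identity)
E2: ¬(¬¬¬(¬y ∨ ¬y) ∨ ¬u)
    = ¬(¬(¬y ∨ ¬y) ∨ ¬u)   (double negation)
    = ¬(¬¬y ∨ ¬u)   (idempotence)
    = ¬y ∧ u   (De Morgan)
These differ: at u=0, y=0, E1 = 1 but E2 = 0.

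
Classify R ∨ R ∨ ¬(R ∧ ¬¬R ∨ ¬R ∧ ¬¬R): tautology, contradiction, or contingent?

R ∨ R ∨ ¬(R ∧ ¬¬R ∨ ¬R ∧ ¬¬R)
= R ∨ R ∨ ¬¬¬R   [distribution]
= R ∨ ¬¬¬R   [idempotence]
= R ∨ ¬R   [double negation]
= True   [complement]

tautology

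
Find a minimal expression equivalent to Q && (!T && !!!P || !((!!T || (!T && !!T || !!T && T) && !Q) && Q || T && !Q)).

Q && !T

Q && (!T && !!!P || !((!!T || (!T && !!T || !!T && T) && !Q) && Q || T && !Q))
= Q && (!T && !!!P || !((!!T || !!T && !Q) && Q || T && !Q))   (distribution)
= Q && (!T && !!!P || !(!!T && Q || T && !Q))   (absorption)
= Q && (!T && !P || !(!!T && Q || T && !Q))   (double negation)
= Q && (!T && !P || !(T && Q || T && !Q))   (double negation)
= Q && (!T && !P || !T)   (distribution)
= Q && !T   (absorption)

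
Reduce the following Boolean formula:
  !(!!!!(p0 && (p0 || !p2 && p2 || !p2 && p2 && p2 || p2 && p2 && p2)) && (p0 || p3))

!p0

!(!!!!(p0 && (p0 || !p2 && p2 || !p2 && p2 && p2 || p2 && p2 && p2)) && (p0 || p3))
= !(!!!!(p0 && (p0 || !p2 && p2 || p2 && p2)) && (p0 || p3))
= !(!!(p0 && (p0 || !p2 && p2 || p2 && p2)) && (p0 || p3))
= !(!!(p0 && (p0 || p2)) && (p0 || p3))
= !(!!p0 && (p0 || p3))
= !(p0 && (p0 || p3))
= !p0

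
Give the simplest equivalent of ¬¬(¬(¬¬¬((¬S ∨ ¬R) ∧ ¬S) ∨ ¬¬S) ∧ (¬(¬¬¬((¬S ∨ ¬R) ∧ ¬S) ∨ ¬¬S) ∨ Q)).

¬S

¬¬(¬(¬¬¬((¬S ∨ ¬R) ∧ ¬S) ∨ ¬¬S) ∧ (¬(¬¬¬((¬S ∨ ¬R) ∧ ¬S) ∨ ¬¬S) ∨ Q))
= ¬¬¬(¬¬¬((¬S ∨ ¬R) ∧ ¬S) ∨ ¬¬S)
= ¬¬¬(¬¬¬¬S ∨ ¬¬S)
= ¬¬¬(¬¬S ∨ ¬¬S)
= ¬(¬¬S ∨ ¬¬S)
= ¬¬¬S
= ¬S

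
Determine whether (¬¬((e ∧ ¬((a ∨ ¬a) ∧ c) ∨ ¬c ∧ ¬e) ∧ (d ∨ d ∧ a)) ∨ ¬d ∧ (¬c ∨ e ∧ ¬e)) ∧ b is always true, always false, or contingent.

(¬¬((e ∧ ¬((a ∨ ¬a) ∧ c) ∨ ¬c ∧ ¬e) ∧ (d ∨ d ∧ a)) ∨ ¬d ∧ (¬c ∨ e ∧ ¬e)) ∧ b
= (¬¬((e ∧ ¬((a ∨ ¬a) ∧ c) ∨ ¬c ∧ ¬e) ∧ (d ∨ d ∧ a)) ∨ ¬d ∧ ¬c) ∧ b   [complement / identity]
= (¬¬((e ∧ ¬((a ∨ ¬a) ∧ c) ∨ ¬c ∧ ¬e) ∧ d) ∨ ¬d ∧ ¬c) ∧ b   [absorption]
= (¬¬((e ∧ ¬c ∨ ¬c ∧ ¬e) ∧ d) ∨ ¬d ∧ ¬c) ∧ b   [complement / identity]
= (¬¬(¬c ∧ d) ∨ ¬d ∧ ¬c) ∧ b   [distribution]
= (¬c ∧ d ∨ ¬d ∧ ¬c) ∧ b   [double negation]
= ¬c ∧ b   [distribution]
This depends on b, c, so it is not a constant.

contingent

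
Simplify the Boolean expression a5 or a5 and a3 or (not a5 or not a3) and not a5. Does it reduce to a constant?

True

a5 or a5 and a3 or (not a5 or not a3) and not a5
= a5 or (not a5 or not a3) and not a5   — absorption
= a5 or not a5   — absorption
= True   — complement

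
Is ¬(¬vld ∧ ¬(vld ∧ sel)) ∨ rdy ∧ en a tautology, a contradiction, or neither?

¬(¬vld ∧ ¬(vld ∧ sel)) ∨ rdy ∧ en
= vld ∨ vld ∧ sel ∨ rdy ∧ en   — De Morgan
= vld ∨ rdy ∧ en   — absorption
This depends on en, rdy, vld, so it is not a constant.

neither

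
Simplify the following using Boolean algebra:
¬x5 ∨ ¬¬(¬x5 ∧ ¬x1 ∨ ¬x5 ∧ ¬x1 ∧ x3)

¬x5

¬x5 ∨ ¬¬(¬x5 ∧ ¬x1 ∨ ¬x5 ∧ ¬x1 ∧ x3)
= ¬x5 ∨ ¬x5 ∧ ¬x1 ∨ ¬x5 ∧ ¬x1 ∧ x3   — double negation
= ¬x5 ∨ ¬x5 ∧ ¬x1   — absorption
= ¬x5   — absorption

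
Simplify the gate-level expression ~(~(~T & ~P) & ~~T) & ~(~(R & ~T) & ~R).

~(~(~T & ~P) & ~~T) & ~(~(R & ~T) & ~R)
= ~(~(~T & ~P) & ~~T) & (R & ~T | R)
= ~(~(~T & ~P) & ~~T) & R
= (~T & ~P | ~T) & R
= ~T & R

~T & R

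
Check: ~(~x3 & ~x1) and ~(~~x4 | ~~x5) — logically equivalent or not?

No

E1: ~(~x3 & ~x1)
    = x3 | x1   — De Morgan
E2: ~(~~x4 | ~~x5)
    = ~x4 & ~x5   — De Morgan
These differ: at x1=1, x3=1, x4=1, x5=1, E1 = 1 but E2 = 0.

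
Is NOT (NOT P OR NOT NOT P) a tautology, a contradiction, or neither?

NOT (NOT P OR NOT NOT P)
= P AND NOT P   (De Morgan)
= FALSE   (complement)

contradiction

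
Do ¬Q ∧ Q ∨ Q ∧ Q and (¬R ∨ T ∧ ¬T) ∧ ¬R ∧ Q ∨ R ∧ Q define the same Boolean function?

Yes

E1: ¬Q ∧ Q ∨ Q ∧ Q
    = Q
E2: (¬R ∨ T ∧ ¬T) ∧ ¬R ∧ Q ∨ R ∧ Q
    = ¬R ∧ ¬R ∧ Q ∨ R ∧ Q
    = ¬R ∧ Q ∨ R ∧ Q
    = Q
Both reduce to Q, so they are equivalent.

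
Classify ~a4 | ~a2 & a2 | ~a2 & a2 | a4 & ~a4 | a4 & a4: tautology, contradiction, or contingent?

tautology

~a4 | ~a2 & a2 | ~a2 & a2 | a4 & ~a4 | a4 & a4
= ~a4 | ~a2 & a2 | a4 & ~a4 | a4 & a4   — complement / identity
= ~a4 | ~a2 & a2 | a4   — distribution
= ~a4 | a4   — complement / identity
= 1   — complement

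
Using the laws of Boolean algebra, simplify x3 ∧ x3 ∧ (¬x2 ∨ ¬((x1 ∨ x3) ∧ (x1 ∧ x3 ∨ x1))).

x3 ∧ (¬x2 ∨ ¬x1)

x3 ∧ x3 ∧ (¬x2 ∨ ¬((x1 ∨ x3) ∧ (x1 ∧ x3 ∨ x1)))
= x3 ∧ x3 ∧ (¬x2 ∨ ¬((x1 ∨ x3) ∧ x1))   (absorption)
= x3 ∧ (¬x2 ∨ ¬((x1 ∨ x3) ∧ x1))   (idempotence)
= x3 ∧ (¬x2 ∨ ¬x1)   (absorption)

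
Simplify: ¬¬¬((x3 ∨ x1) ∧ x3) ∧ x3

¬¬¬((x3 ∨ x1) ∧ x3) ∧ x3
= ¬¬¬x3 ∧ x3   — absorption
= ¬x3 ∧ x3   — double negation
= False   — complement

False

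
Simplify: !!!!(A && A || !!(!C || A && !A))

A || !C

!!!!(A && A || !!(!C || A && !A))
= !!(A && A || !!(!C || A && !A))
= A && A || !!(!C || A && !A)
= A || !!(!C || A && !A)
= A || !!!C
= A || !C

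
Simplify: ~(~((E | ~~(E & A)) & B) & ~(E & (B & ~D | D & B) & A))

E & B

~(~((E | ~~(E & A)) & B) & ~(E & (B & ~D | D & B) & A))
= ~(~((E | E & A) & B) & ~(E & (B & ~D | D & B) & A))
= ~(~((E | E & A) & B) & ~(E & B & A))
= ~(~(E & B) & ~(E & B & A))
= E & B | E & B & A
= E & B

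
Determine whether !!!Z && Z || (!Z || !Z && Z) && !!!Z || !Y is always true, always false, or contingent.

!!!Z && Z || (!Z || !Z && Z) && !!!Z || !Y
= !!!Z && Z || !Z && !!!Z || !Y
= !!!Z || !Y
= !Z || !Y
This depends on Y, Z, so it is not a constant.

contingent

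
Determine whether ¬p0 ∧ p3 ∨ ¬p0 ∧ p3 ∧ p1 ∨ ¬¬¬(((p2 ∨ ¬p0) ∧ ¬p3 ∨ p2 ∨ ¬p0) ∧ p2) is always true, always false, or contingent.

¬p0 ∧ p3 ∨ ¬p0 ∧ p3 ∧ p1 ∨ ¬¬¬(((p2 ∨ ¬p0) ∧ ¬p3 ∨ p2 ∨ ¬p0) ∧ p2)
= ¬p0 ∧ p3 ∨ ¬¬¬(((p2 ∨ ¬p0) ∧ ¬p3 ∨ p2 ∨ ¬p0) ∧ p2)   [absorption]
= ¬p0 ∧ p3 ∨ ¬¬¬((p2 ∨ ¬p0) ∧ p2)   [absorption]
= ¬p0 ∧ p3 ∨ ¬((p2 ∨ ¬p0) ∧ p2)   [double negation]
= ¬p0 ∧ p3 ∨ ¬p2   [absorption]
This depends on p0, p2, p3, so it is not a constant.

contingent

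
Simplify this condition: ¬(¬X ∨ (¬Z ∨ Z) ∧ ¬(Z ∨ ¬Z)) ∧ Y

¬(¬X ∨ (¬Z ∨ Z) ∧ ¬(Z ∨ ¬Z)) ∧ Y
= ¬(¬X ∨ ¬(Z ∨ ¬Z)) ∧ Y   — complement / identity
= X ∧ (Z ∨ ¬Z) ∧ Y   — De Morgan
= X ∧ Y   — complement / identity

X ∧ Y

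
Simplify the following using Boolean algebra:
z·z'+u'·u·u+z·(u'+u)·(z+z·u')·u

z·z'+u'·u·u+z·(u'+u)·(z+z·u')·u
= u'·u·u+z·(u'+u)·(z+z·u')·u   (complement / identity)
= u'·u·u+z·(u'+u)·z·u   (absorption)
= u'·u·u+z·z·u   (complement / identity)
= u·(u'·u+z·z)   (distribution)
= u·(u'·u+z)   (idempotence)
= u·z   (complement / identity)

u·z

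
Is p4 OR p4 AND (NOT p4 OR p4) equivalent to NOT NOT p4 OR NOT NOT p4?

E1: p4 OR p4 AND (NOT p4 OR p4)
    = p4 OR p4   (complement / identity)
    = p4   (idempotence)
E2: NOT NOT p4 OR NOT NOT p4
    = NOT NOT p4   (idempotence)
    = p4   (double negation)
Both reduce to p4, so they are equivalent.

Yes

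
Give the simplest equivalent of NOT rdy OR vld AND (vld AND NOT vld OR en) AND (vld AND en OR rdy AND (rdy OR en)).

NOT rdy OR vld AND en

NOT rdy OR vld AND (vld AND NOT vld OR en) AND (vld AND en OR rdy AND (rdy OR en))
= NOT rdy OR vld AND (vld AND NOT vld OR en) AND (vld AND en OR rdy)   — absorption
= NOT rdy OR vld AND en AND (vld AND en OR rdy)   — complement / identity
= NOT rdy OR vld AND en   — absorption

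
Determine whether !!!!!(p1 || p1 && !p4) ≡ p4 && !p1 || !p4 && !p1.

E1: !!!!!(p1 || p1 && !p4)
    = !!!!!p1
    = !!!p1
    = !p1
E2: p4 && !p1 || !p4 && !p1
    = !p1
Both reduce to !p1, so they are equivalent.

Yes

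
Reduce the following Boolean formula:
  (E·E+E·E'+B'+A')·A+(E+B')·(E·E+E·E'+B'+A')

E+B'

(E·E+E·E'+B'+A')·A+(E+B')·(E·E+E·E'+B'+A')
= (A+E+B')·(E·E+E·E'+B'+A')   [distribution]
= (A+E+B')·(E+B'+A')   [distribution]
= E+B'+A·A'   [distribution]
= E+B'   [complement / identity]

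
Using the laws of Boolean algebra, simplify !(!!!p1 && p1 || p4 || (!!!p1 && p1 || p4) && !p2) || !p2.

!(!!!p1 && p1 || p4 || (!!!p1 && p1 || p4) && !p2) || !p2
= !(!!!p1 && p1 || p4) || !p2   (absorption)
= !(!p1 && p1 || p4) || !p2   (double negation)
= !p4 || !p2   (complement / identity)

!p4 || !p2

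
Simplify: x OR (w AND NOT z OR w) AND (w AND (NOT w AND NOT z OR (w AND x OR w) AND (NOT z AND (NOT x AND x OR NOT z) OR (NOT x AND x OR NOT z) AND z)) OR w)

x OR w

x OR (w AND NOT z OR w) AND (w AND (NOT w AND NOT z OR (w AND x OR w) AND (NOT z AND (NOT x AND x OR NOT z) OR (NOT x AND x OR NOT z) AND z)) OR w)
= x OR (w AND NOT z OR w) AND (w AND (NOT w AND NOT z OR w AND (NOT z AND (NOT x AND x OR NOT z) OR (NOT x AND x OR NOT z) AND z)) OR w)
= x OR (w AND NOT z OR w) AND (w AND (NOT w AND NOT z OR w AND (NOT x AND x OR NOT z)) OR w)
= x OR (w AND NOT z OR w) AND (w AND (NOT w AND NOT z OR w AND NOT z) OR w)
= x OR (w AND NOT z OR w) AND (w AND NOT z OR w)
= x OR w AND NOT z OR w
= x OR w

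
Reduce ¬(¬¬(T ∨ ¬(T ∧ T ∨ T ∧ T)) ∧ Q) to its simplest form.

¬Q

¬(¬¬(T ∨ ¬(T ∧ T ∨ T ∧ T)) ∧ Q)
= ¬((T ∨ ¬(T ∧ T ∨ T ∧ T)) ∧ Q)   — double negation
= ¬((T ∨ ¬(T ∧ T)) ∧ Q)   — idempotence
= ¬((T ∨ ¬T) ∧ Q)   — idempotence
= ¬Q   — complement / identity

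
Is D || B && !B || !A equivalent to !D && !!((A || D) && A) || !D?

No

E1: D || B && !B || !A
    = D || !A
E2: !D && !!((A || D) && A) || !D
    = !D && !!A || !D
    = !D && A || !D
    = !D
These differ: at A=0, B=0, D=1, E1 = 1 but E2 = 0.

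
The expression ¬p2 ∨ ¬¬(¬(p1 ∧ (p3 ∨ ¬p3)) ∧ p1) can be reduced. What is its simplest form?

¬p2

¬p2 ∨ ¬¬(¬(p1 ∧ (p3 ∨ ¬p3)) ∧ p1)
= ¬p2 ∨ ¬¬(¬p1 ∧ p1)   — complement / identity
= ¬p2 ∨ ¬p1 ∧ p1   — double negation
= ¬p2   — complement / identity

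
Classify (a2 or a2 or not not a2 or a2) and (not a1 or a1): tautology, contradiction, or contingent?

(a2 or a2 or not not a2 or a2) and (not a1 or a1)
= (a2 or a2 or a2 or a2) and (not a1 or a1)
= a2 or a2 or a2 or a2
= a2 or a2
= a2
This depends on a2, so it is not a constant.

contingent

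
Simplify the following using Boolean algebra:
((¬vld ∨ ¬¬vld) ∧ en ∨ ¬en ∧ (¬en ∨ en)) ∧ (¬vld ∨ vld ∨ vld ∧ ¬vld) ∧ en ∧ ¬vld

en ∧ ¬vld

((¬vld ∨ ¬¬vld) ∧ en ∨ ¬en ∧ (¬en ∨ en)) ∧ (¬vld ∨ vld ∨ vld ∧ ¬vld) ∧ en ∧ ¬vld
= ((¬vld ∨ ¬¬vld) ∧ en ∨ ¬en) ∧ (¬vld ∨ vld ∨ vld ∧ ¬vld) ∧ en ∧ ¬vld   — complement / identity
= ((¬vld ∨ vld) ∧ en ∨ ¬en) ∧ (¬vld ∨ vld ∨ vld ∧ ¬vld) ∧ en ∧ ¬vld   — double negation
= ((¬vld ∨ vld) ∧ en ∨ ¬en) ∧ (¬vld ∨ vld) ∧ en ∧ ¬vld   — complement / identity
= (¬vld ∨ vld) ∧ en ∧ ¬vld   — absorption
= en ∧ ¬vld   — complement / identity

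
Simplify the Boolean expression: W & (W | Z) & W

W

W & (W | Z) & W
= W & W   (absorption)
= W   (idempotence)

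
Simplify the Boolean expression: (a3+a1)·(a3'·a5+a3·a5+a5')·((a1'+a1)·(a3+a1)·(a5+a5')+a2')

a3+a1

(a3+a1)·(a3'·a5+a3·a5+a5')·((a1'+a1)·(a3+a1)·(a5+a5')+a2')
= (a3+a1)·(a5+a5')·((a1'+a1)·(a3+a1)·(a5+a5')+a2')   (distribution)
= (a3+a1)·(a5+a5')·((a3+a1)·(a5+a5')+a2')   (complement / identity)
= (a3+a1)·(a5+a5')   (absorption)
= a3+a1   (complement / identity)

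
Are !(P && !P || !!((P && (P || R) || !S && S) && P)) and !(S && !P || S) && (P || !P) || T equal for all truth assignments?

E1: !(P && !P || !!((P && (P || R) || !S && S) && P))
    = !(P && !P || !!(P && (P || R) && P))   [complement / identity]
    = !(P && !P || !!(P && P))   [absorption]
    = !(P && !P || P && P)   [double negation]
    = !P   [distribution]
E2: !(S && !P || S) && (P || !P) || T
    = !S && (P || !P) || T   [absorption]
    = !S || T   [complement / identity]
These differ: at P=1, R=1, S=0, T=0, E1 = 0 but E2 = 1.

No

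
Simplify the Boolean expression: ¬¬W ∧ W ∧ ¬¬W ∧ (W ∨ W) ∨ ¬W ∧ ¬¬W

W

¬¬W ∧ W ∧ ¬¬W ∧ (W ∨ W) ∨ ¬W ∧ ¬¬W
= ¬¬W ∧ W ∧ ¬¬W ∧ W ∨ ¬W ∧ ¬¬W   — idempotence
= ¬¬W ∧ W ∨ ¬W ∧ ¬¬W   — idempotence
= ¬¬W   — distribution
= W   — double negation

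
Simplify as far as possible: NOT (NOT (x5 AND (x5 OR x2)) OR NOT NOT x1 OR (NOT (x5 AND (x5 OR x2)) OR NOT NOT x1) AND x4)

x5 AND NOT x1

NOT (NOT (x5 AND (x5 OR x2)) OR NOT NOT x1 OR (NOT (x5 AND (x5 OR x2)) OR NOT NOT x1) AND x4)
= NOT (NOT (x5 AND (x5 OR x2)) OR NOT NOT x1)   — absorption
= x5 AND (x5 OR x2) AND NOT x1   — De Morgan
= x5 AND NOT x1   — absorption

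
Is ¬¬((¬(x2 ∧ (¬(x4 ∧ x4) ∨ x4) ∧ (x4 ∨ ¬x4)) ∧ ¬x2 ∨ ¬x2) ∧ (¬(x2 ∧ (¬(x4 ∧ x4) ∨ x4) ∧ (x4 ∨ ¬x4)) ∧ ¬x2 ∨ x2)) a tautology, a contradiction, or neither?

neither

¬¬((¬(x2 ∧ (¬(x4 ∧ x4) ∨ x4) ∧ (x4 ∨ ¬x4)) ∧ ¬x2 ∨ ¬x2) ∧ (¬(x2 ∧ (¬(x4 ∧ x4) ∨ x4) ∧ (x4 ∨ ¬x4)) ∧ ¬x2 ∨ x2))
= ¬¬(¬x2 ∧ x2 ∨ ¬(x2 ∧ (¬(x4 ∧ x4) ∨ x4) ∧ (x4 ∨ ¬x4)) ∧ ¬x2)   — distribution
= ¬¬(¬x2 ∧ x2 ∨ ¬(x2 ∧ (¬(x4 ∧ x4) ∨ x4)) ∧ ¬x2)   — complement / identity
= ¬¬(¬x2 ∧ x2 ∨ ¬(x2 ∧ (¬x4 ∨ x4)) ∧ ¬x2)   — idempotence
= ¬¬(¬x2 ∧ x2 ∨ ¬x2 ∧ ¬x2)   — complement / identity
= ¬¬¬x2   — distribution
= ¬x2   — double negation
This depends on x2, so it is not a constant.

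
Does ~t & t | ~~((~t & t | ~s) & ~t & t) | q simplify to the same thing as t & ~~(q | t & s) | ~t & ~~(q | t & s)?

E1: ~t & t | ~~((~t & t | ~s) & ~t & t) | q
    = ~t & t | (~t & t | ~s) & ~t & t | q   [double negation]
    = (~t & t | ~s) & ~t & t | q   [complement / identity]
    = ~t & t | q   [absorption]
    = q   [complement / identity]
E2: t & ~~(q | t & s) | ~t & ~~(q | t & s)
    = ~~(q | t & s)   [distribution]
    = q | t & s   [double negation]
These differ: at q=0, s=1, t=1, E1 = 0 but E2 = 1.

No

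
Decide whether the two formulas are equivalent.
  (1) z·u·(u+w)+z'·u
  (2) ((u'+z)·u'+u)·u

Yes

E1: z·u·(u+w)+z'·u
    = z·u+z'·u   — absorption
    = u   — distribution
E2: ((u'+z)·u'+u)·u
    = (u'+u)·u   — absorption
    = u   — complement / identity
Both reduce to u, so they are equivalent.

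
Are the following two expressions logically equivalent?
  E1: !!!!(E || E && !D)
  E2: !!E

E1: !!!!(E || E && !D)
    = !!!!E   [absorption]
    = !!E   [double negation]
    = E   [double negation]
E2: !!E
    = E   [double negation]
Both reduce to E, so they are equivalent.

Yes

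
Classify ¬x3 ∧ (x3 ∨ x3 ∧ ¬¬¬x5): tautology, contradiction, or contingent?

¬x3 ∧ (x3 ∨ x3 ∧ ¬¬¬x5)
= ¬x3 ∧ (x3 ∨ x3 ∧ ¬x5)   — double negation
= ¬x3 ∧ x3   — absorption
= False   — complement

contradiction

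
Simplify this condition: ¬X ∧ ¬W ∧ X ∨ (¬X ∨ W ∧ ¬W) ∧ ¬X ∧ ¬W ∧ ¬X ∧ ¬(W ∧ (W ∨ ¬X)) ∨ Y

¬X ∧ ¬W ∧ X ∨ (¬X ∨ W ∧ ¬W) ∧ ¬X ∧ ¬W ∧ ¬X ∧ ¬(W ∧ (W ∨ ¬X)) ∨ Y
= ¬X ∧ ¬W ∧ X ∨ (¬X ∨ W ∧ ¬W) ∧ ¬X ∧ ¬W ∧ ¬X ∧ ¬W ∨ Y   (absorption)
= ¬X ∧ ¬W ∧ X ∨ ¬X ∧ ¬X ∧ ¬W ∧ ¬X ∧ ¬W ∨ Y   (complement / identity)
= ¬X ∧ ¬W ∧ X ∨ ¬X ∧ ¬X ∧ ¬W ∨ Y   (idempotence)
= ¬X ∧ ¬W ∨ Y   (distribution)

¬X ∧ ¬W ∨ Y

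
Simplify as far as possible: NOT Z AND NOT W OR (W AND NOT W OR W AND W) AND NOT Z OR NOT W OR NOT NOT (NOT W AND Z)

NOT Z AND NOT W OR (W AND NOT W OR W AND W) AND NOT Z OR NOT W OR NOT NOT (NOT W AND Z)
= NOT Z AND NOT W OR W AND NOT Z OR NOT W OR NOT NOT (NOT W AND Z)   — distribution
= NOT Z AND NOT W OR W AND NOT Z OR NOT W OR NOT W AND Z   — double negation
= (NOT W OR W) AND NOT Z OR NOT W OR NOT W AND Z   — distribution
= NOT Z OR NOT W OR NOT W AND Z   — complement / identity
= NOT Z OR NOT W   — absorption

NOT Z OR NOT W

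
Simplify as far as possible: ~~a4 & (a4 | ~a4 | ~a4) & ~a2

a4 & ~a2

~~a4 & (a4 | ~a4 | ~a4) & ~a2
= ~~a4 & (a4 | ~a4) & ~a2   [idempotence]
= ~~a4 & ~a2   [complement / identity]
= a4 & ~a2   [double negation]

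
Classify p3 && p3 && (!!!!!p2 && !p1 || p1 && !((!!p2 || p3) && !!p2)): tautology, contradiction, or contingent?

contingent

p3 && p3 && (!!!!!p2 && !p1 || p1 && !((!!p2 || p3) && !!p2))
= p3 && p3 && (!!!p2 && !p1 || p1 && !((!!p2 || p3) && !!p2))   [double negation]
= p3 && (!!!p2 && !p1 || p1 && !((!!p2 || p3) && !!p2))   [idempotence]
= p3 && (!!!p2 && !p1 || p1 && !!!p2)   [absorption]
= p3 && !!!p2   [distribution]
= p3 && !p2   [double negation]
This depends on p2, p3, so it is not a constant.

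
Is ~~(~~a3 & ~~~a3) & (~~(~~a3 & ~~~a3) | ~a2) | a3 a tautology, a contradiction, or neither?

~~(~~a3 & ~~~a3) & (~~(~~a3 & ~~~a3) | ~a2) | a3
= ~~(~~a3 & ~~~a3) | a3   — absorption
= ~(~a3 | ~~a3) | a3   — De Morgan
= a3 & ~a3 | a3   — De Morgan
= a3   — complement / identity
This depends on a3, so it is not a constant.

neither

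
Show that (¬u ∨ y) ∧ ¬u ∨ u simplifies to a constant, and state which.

(¬u ∨ y) ∧ ¬u ∨ u
= ¬u ∨ u   — absorption
= True   — complement

True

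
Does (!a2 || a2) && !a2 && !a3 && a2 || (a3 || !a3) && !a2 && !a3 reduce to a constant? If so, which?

(!a2 || a2) && !a2 && !a3 && a2 || (a3 || !a3) && !a2 && !a3
= (!a2 || a2) && !a2 && !a3 && a2 || !a2 && !a3   [complement / identity]
= !a2 && !a3 && a2 || !a2 && !a3   [complement / identity]
= !a2 && !a3   [absorption]
This depends on a2, a3, so it is not a constant.

no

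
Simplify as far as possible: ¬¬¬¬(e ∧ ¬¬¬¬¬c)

e ∧ ¬c

¬¬¬¬(e ∧ ¬¬¬¬¬c)
= ¬¬¬¬(e ∧ ¬¬¬c)   (double negation)
= ¬¬(e ∧ ¬¬¬c)   (double negation)
= e ∧ ¬¬¬c   (double negation)
= e ∧ ¬c   (double negation)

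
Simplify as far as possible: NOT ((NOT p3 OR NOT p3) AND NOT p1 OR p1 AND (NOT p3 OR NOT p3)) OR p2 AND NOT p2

p3

NOT ((NOT p3 OR NOT p3) AND NOT p1 OR p1 AND (NOT p3 OR NOT p3)) OR p2 AND NOT p2
= NOT (NOT p3 OR NOT p3) OR p2 AND NOT p2   — distribution
= NOT NOT p3 OR p2 AND NOT p2   — idempotence
= p3 OR p2 AND NOT p2   — double negation
= p3   — complement / identity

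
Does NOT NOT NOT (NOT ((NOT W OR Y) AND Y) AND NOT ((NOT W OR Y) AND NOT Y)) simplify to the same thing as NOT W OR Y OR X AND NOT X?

E1: NOT NOT NOT (NOT ((NOT W OR Y) AND Y) AND NOT ((NOT W OR Y) AND NOT Y))
    = NOT NOT ((NOT W OR Y) AND Y OR (NOT W OR Y) AND NOT Y)   (De Morgan)
    = NOT NOT (NOT W OR Y)   (distribution)
    = NOT W OR Y   (double negation)
E2: NOT W OR Y OR X AND NOT X
    = NOT W OR Y   (complement / identity)
Both reduce to NOT W OR Y, so they are equivalent.

Yes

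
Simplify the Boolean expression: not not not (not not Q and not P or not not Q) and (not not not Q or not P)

not not not (not not Q and not P or not not Q) and (not not not Q or not P)
= not (not not Q and not P or not not Q) and (not not not Q or not P)
= not not not Q and (not not not Q or not P)
= not not not Q
= not Q

not Q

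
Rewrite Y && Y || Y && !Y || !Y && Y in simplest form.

Y

Y && Y || Y && !Y || !Y && Y
= Y && Y || Y && !Y   — complement / identity
= Y   — distribution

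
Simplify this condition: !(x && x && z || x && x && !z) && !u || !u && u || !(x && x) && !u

!x && !u

!(x && x && z || x && x && !z) && !u || !u && u || !(x && x) && !u
= !(x && x) && !u || !u && u || !(x && x) && !u   (distribution)
= !(x && x) && !u || !(x && x) && !u   (complement / identity)
= !(x && x) && !u   (idempotence)
= !x && !u   (idempotence)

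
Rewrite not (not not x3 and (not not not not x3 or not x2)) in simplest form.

not (not not x3 and (not not not not x3 or not x2))
= not (not not x3 and (not not x3 or not x2))
= not not not x3
= not x3

not x3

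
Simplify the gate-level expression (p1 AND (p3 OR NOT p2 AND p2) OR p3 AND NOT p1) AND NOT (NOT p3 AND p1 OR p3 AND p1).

(p1 AND (p3 OR NOT p2 AND p2) OR p3 AND NOT p1) AND NOT (NOT p3 AND p1 OR p3 AND p1)
= (p1 AND (p3 OR NOT p2 AND p2) OR p3 AND NOT p1) AND NOT p1
= (p1 AND p3 OR p3 AND NOT p1) AND NOT p1
= p3 AND NOT p1

p3 AND NOT p1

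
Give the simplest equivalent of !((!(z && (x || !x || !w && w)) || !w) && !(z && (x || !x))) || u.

z || u

!((!(z && (x || !x || !w && w)) || !w) && !(z && (x || !x))) || u
= !((!(z && (x || !x)) || !w) && !(z && (x || !x))) || u   — complement / identity
= !!(z && (x || !x)) || u   — absorption
= !!z || u   — complement / identity
= z || u   — double negation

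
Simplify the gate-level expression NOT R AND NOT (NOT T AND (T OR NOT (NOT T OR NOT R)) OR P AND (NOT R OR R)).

NOT R AND NOT P

NOT R AND NOT (NOT T AND (T OR NOT (NOT T OR NOT R)) OR P AND (NOT R OR R))
= NOT R AND NOT (NOT T AND (T OR T AND R) OR P AND (NOT R OR R))   — De Morgan
= NOT R AND NOT (NOT T AND T OR P AND (NOT R OR R))   — absorption
= NOT R AND NOT (NOT T AND T OR P)   — complement / identity
= NOT R AND NOT P   — complement / identity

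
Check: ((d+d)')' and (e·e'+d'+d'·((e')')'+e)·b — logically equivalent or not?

No

E1: ((d+d)')'
    = d+d   — double negation
    = d   — idempotence
E2: (e·e'+d'+d'·((e')')'+e)·b
    = (d'+d'·((e')')'+e)·b   — complement / identity
    = (d'+d'·e'+e)·b   — double negation
    = (d'+e)·b   — absorption
These differ: at b=1, d=0, e=1, E1 = 0 but E2 = 1.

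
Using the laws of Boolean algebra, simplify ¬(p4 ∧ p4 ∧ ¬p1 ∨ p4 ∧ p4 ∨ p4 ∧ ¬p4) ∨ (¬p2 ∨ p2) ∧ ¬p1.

¬p4 ∨ ¬p1

¬(p4 ∧ p4 ∧ ¬p1 ∨ p4 ∧ p4 ∨ p4 ∧ ¬p4) ∨ (¬p2 ∨ p2) ∧ ¬p1
= ¬(p4 ∧ p4 ∧ ¬p1 ∨ p4 ∧ p4 ∨ p4 ∧ ¬p4) ∨ ¬p1   (complement / identity)
= ¬(p4 ∧ p4 ∨ p4 ∧ ¬p4) ∨ ¬p1   (absorption)
= ¬p4 ∨ ¬p1   (distribution)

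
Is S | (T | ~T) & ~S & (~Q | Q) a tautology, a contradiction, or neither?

tautology

S | (T | ~T) & ~S & (~Q | Q)
= S | (T | ~T) & ~S
= S | ~S
= 1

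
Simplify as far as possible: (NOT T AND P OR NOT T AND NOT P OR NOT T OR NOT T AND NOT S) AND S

NOT T AND S

(NOT T AND P OR NOT T AND NOT P OR NOT T OR NOT T AND NOT S) AND S
= (NOT T AND P OR NOT T OR NOT T AND NOT S) AND S
= (NOT T AND P OR NOT T) AND S
= NOT T AND S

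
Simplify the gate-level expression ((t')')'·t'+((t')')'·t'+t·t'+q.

t'+q

((t')')'·t'+((t')')'·t'+t·t'+q
= ((t')')'·t'+t·t'+q   — idempotence
= t'·t'+t·t'+q   — double negation
= t'+q   — distribution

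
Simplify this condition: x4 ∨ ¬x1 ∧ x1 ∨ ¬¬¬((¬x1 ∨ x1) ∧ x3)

x4 ∨ ¬x3

x4 ∨ ¬x1 ∧ x1 ∨ ¬¬¬((¬x1 ∨ x1) ∧ x3)
= x4 ∨ ¬¬¬((¬x1 ∨ x1) ∧ x3)
= x4 ∨ ¬((¬x1 ∨ x1) ∧ x3)
= x4 ∨ ¬x3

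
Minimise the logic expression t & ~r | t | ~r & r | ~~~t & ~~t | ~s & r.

t & ~r | t | ~r & r | ~~~t & ~~t | ~s & r
= t | ~r & r | ~~~t & ~~t | ~s & r
= t | ~r & r | ~t & ~~t | ~s & r
= t | ~r & r | ~t & t | ~s & r
= t | ~r & r | ~s & r
= t | ~s & r

t | ~s & r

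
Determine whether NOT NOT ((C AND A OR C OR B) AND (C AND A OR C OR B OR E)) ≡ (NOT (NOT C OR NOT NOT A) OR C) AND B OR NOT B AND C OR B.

Yes

E1: NOT NOT ((C AND A OR C OR B) AND (C AND A OR C OR B OR E))
    = NOT NOT (C AND A OR C OR B)   — absorption
    = NOT NOT (C OR B)   — absorption
    = C OR B   — double negation
E2: (NOT (NOT C OR NOT NOT A) OR C) AND B OR NOT B AND C OR B
    = (C AND NOT A OR C) AND B OR NOT B AND C OR B   — De Morgan
    = C AND B OR NOT B AND C OR B   — absorption
    = C OR B   — distribution
Both reduce to C OR B, so they are equivalent.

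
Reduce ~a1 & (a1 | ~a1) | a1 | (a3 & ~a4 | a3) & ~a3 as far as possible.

1

~a1 & (a1 | ~a1) | a1 | (a3 & ~a4 | a3) & ~a3
= ~a1 & (a1 | ~a1) | a1 | a3 & ~a3   (absorption)
= ~a1 | a1 | a3 & ~a3   (complement / identity)
= ~a1 | a1   (complement / identity)
= 1   (complement)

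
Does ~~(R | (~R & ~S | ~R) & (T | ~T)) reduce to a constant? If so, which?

yes, True

~~(R | (~R & ~S | ~R) & (T | ~T))
= ~~(R | ~R & ~S | ~R)   — complement / identity
= ~~(R | ~R)   — absorption
= R | ~R   — double negation
= 1   — complement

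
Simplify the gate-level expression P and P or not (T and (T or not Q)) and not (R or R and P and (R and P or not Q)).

P and P or not (T and (T or not Q)) and not (R or R and P and (R and P or not Q))
= P and P or not (T and (T or not Q)) and not (R or R and P)   [absorption]
= P and P or not T and not (R or R and P)   [absorption]
= P or not T and not (R or R and P)   [idempotence]
= P or not T and not R   [absorption]

P or not T and not R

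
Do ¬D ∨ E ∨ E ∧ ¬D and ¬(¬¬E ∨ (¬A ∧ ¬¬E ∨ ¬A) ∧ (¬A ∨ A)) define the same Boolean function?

No

E1: ¬D ∨ E ∨ E ∧ ¬D
    = ¬D ∨ E
E2: ¬(¬¬E ∨ (¬A ∧ ¬¬E ∨ ¬A) ∧ (¬A ∨ A))
    = ¬(¬¬E ∨ ¬A ∧ ¬¬E ∨ ¬A)
    = ¬(¬¬E ∨ ¬A ∧ E ∨ ¬A)
    = ¬(¬¬E ∨ ¬A)
    = ¬E ∧ A
These differ: at A=0, D=0, E=1, E1 = 1 but E2 = 0.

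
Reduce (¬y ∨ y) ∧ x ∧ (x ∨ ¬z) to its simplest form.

x

(¬y ∨ y) ∧ x ∧ (x ∨ ¬z)
= (¬y ∨ y) ∧ x   [absorption]
= x   [complement / identity]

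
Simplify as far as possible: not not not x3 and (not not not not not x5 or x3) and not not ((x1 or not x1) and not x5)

not x3 and not x5

not not not x3 and (not not not not not x5 or x3) and not not ((x1 or not x1) and not x5)
= not x3 and (not not not not not x5 or x3) and not not ((x1 or not x1) and not x5)   [double negation]
= not x3 and (not not not not not x5 or x3) and not not not x5   [complement / identity]
= not x3 and (not not not x5 or x3) and not not not x5   [double negation]
= not x3 and not not not x5   [absorption]
= not x3 and not x5   [double negation]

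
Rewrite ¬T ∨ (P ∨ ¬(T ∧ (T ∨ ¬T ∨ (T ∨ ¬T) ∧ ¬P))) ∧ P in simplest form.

¬T ∨ P

¬T ∨ (P ∨ ¬(T ∧ (T ∨ ¬T ∨ (T ∨ ¬T) ∧ ¬P))) ∧ P
= ¬T ∨ (P ∨ ¬(T ∧ (T ∨ ¬T))) ∧ P   — absorption
= ¬T ∨ (P ∨ ¬T) ∧ P   — complement / identity
= ¬T ∨ P   — absorption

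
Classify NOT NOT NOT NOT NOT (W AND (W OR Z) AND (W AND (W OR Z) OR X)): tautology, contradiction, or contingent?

NOT NOT NOT NOT NOT (W AND (W OR Z) AND (W AND (W OR Z) OR X))
= NOT NOT NOT (W AND (W OR Z) AND (W AND (W OR Z) OR X))
= NOT NOT NOT (W AND (W OR Z))
= NOT NOT NOT W
= NOT W
This depends on W, so it is not a constant.

contingent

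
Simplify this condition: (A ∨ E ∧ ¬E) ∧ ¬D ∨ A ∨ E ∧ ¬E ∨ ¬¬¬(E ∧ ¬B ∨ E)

(A ∨ E ∧ ¬E) ∧ ¬D ∨ A ∨ E ∧ ¬E ∨ ¬¬¬(E ∧ ¬B ∨ E)
= A ∨ E ∧ ¬E ∨ ¬¬¬(E ∧ ¬B ∨ E)   (absorption)
= A ∨ ¬¬¬(E ∧ ¬B ∨ E)   (complement / identity)
= A ∨ ¬(E ∧ ¬B ∨ E)   (double negation)
= A ∨ ¬E   (absorption)

A ∨ ¬E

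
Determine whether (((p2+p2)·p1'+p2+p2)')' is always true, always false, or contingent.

(((p2+p2)·p1'+p2+p2)')'
= ((p2+p2)')'   [absorption]
= (p2')'   [idempotence]
= p2   [double negation]
This depends on p2, so it is not a constant.

contingent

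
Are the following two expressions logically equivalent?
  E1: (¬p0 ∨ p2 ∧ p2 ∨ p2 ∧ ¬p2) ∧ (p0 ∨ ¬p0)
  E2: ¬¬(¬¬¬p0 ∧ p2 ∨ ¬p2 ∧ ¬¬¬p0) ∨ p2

Yes

E1: (¬p0 ∨ p2 ∧ p2 ∨ p2 ∧ ¬p2) ∧ (p0 ∨ ¬p0)
    = ¬p0 ∨ p2 ∧ p2 ∨ p2 ∧ ¬p2   [complement / identity]
    = ¬p0 ∨ p2   [distribution]
E2: ¬¬(¬¬¬p0 ∧ p2 ∨ ¬p2 ∧ ¬¬¬p0) ∨ p2
    = ¬¬¬¬¬p0 ∨ p2   [distribution]
    = ¬¬¬p0 ∨ p2   [double negation]
    = ¬p0 ∨ p2   [double negation]
Both reduce to ¬p0 ∨ p2, so they are equivalent.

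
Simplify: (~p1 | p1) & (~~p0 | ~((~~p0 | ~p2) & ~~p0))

1

(~p1 | p1) & (~~p0 | ~((~~p0 | ~p2) & ~~p0))
= (~p1 | p1) & (p0 | ~((~~p0 | ~p2) & ~~p0))
= (~p1 | p1) & (p0 | ~~~p0)
= p0 | ~~~p0
= p0 | ~p0
= 1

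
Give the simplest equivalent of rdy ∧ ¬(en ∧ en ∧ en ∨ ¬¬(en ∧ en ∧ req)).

rdy ∧ ¬en

rdy ∧ ¬(en ∧ en ∧ en ∨ ¬¬(en ∧ en ∧ req))
= rdy ∧ ¬(en ∧ en ∧ en ∨ en ∧ en ∧ req)
= rdy ∧ ¬(en ∧ en ∨ en ∧ en ∧ req)
= rdy ∧ ¬(en ∧ en)
= rdy ∧ ¬en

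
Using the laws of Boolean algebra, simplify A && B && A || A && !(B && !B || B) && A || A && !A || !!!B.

A || !B

A && B && A || A && !(B && !B || B) && A || A && !A || !!!B
= A && (B && A || A && !(B && !B || B)) || A && !A || !!!B
= A && (B && A || A && !B) || A && !A || !!!B
= A && A || A && !A || !!!B
= A || !!!B
= A || !B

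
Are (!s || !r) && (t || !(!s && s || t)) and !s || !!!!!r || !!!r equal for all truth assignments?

E1: (!s || !r) && (t || !(!s && s || t))
    = (!s || !r) && (t || !t)
    = !s || !r
E2: !s || !!!!!r || !!!r
    = !s || !!!r || !!!r
    = !s || !!!r
    = !s || !r
Both reduce to !s || !r, so they are equivalent.

Yes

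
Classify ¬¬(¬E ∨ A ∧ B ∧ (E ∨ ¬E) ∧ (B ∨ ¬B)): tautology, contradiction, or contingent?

¬¬(¬E ∨ A ∧ B ∧ (E ∨ ¬E) ∧ (B ∨ ¬B))
= ¬¬(¬E ∨ A ∧ B ∧ (E ∨ ¬E))   (complement / identity)
= ¬¬(¬E ∨ A ∧ B)   (complement / identity)
= ¬E ∨ A ∧ B   (double negation)
This depends on A, B, E, so it is not a constant.

contingent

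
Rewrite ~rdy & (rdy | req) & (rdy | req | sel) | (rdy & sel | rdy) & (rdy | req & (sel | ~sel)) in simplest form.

rdy | req

~rdy & (rdy | req) & (rdy | req | sel) | (rdy & sel | rdy) & (rdy | req & (sel | ~sel))
= ~rdy & (rdy | req) & (rdy | req | sel) | rdy & (rdy | req & (sel | ~sel))   (absorption)
= ~rdy & (rdy | req) | rdy & (rdy | req & (sel | ~sel))   (absorption)
= ~rdy & (rdy | req) | rdy & (rdy | req)   (complement / identity)
= rdy | req   (distribution)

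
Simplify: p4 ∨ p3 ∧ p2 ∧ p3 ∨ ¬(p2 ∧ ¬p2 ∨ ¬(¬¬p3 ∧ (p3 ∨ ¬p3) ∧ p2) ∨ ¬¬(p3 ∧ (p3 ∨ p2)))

p4 ∨ p3 ∧ p2 ∧ p3 ∨ ¬(p2 ∧ ¬p2 ∨ ¬(¬¬p3 ∧ (p3 ∨ ¬p3) ∧ p2) ∨ ¬¬(p3 ∧ (p3 ∨ p2)))
= p4 ∨ p3 ∧ p2 ∧ p3 ∨ ¬(p2 ∧ ¬p2 ∨ ¬(¬¬p3 ∧ p2) ∨ ¬¬(p3 ∧ (p3 ∨ p2)))   — complement / identity
= p4 ∨ p3 ∧ p2 ∧ p3 ∨ ¬(¬(¬¬p3 ∧ p2) ∨ ¬¬(p3 ∧ (p3 ∨ p2)))   — complement / identity
= p4 ∨ p3 ∧ p2 ∧ p3 ∨ ¬¬p3 ∧ p2 ∧ ¬(p3 ∧ (p3 ∨ p2))   — De Morgan
= p4 ∨ p3 ∧ p2 ∧ p3 ∨ ¬¬p3 ∧ p2 ∧ ¬p3   — absorption
= p4 ∨ p3 ∧ p2 ∧ p3 ∨ p3 ∧ p2 ∧ ¬p3   — double negation
= p4 ∨ p3 ∧ p2   — distribution

p4 ∨ p3 ∧ p2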